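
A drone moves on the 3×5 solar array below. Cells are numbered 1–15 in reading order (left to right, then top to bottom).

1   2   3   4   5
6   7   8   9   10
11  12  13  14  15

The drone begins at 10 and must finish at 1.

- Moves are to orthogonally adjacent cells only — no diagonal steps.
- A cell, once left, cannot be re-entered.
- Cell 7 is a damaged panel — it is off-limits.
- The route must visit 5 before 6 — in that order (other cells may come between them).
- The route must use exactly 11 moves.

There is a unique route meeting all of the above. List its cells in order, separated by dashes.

10 - 5 - 4 - 3 - 8 - 9 - 14 - 13 - 12 - 11 - 6 - 1

The waypoints must appear in the order 5, 6, with no cell reused.
Route from 10: up 1 to 5, left 2 to 3, down 1 to 8, right 1 to 9, down 1 to 14, left 3 to 11, up 2 to 1 — 11 moves in all.
Check: order respected (5 at step 1, 6 at step 10); 11 moves as required.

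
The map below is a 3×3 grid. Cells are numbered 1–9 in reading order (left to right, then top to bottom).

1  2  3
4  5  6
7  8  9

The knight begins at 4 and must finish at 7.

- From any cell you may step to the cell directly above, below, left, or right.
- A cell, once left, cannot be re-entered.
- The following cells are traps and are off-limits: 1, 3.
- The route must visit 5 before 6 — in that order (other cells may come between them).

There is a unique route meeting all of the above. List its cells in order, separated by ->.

The waypoints must appear in the order 5, 6, with no cell reused.
Route from 4: right 2 to 6, down 1 to 9, left 2 to 7 — 5 moves in all.
Check: order respected (5 at step 1, 6 at step 2).

4 -> 5 -> 6 -> 9 -> 8 -> 7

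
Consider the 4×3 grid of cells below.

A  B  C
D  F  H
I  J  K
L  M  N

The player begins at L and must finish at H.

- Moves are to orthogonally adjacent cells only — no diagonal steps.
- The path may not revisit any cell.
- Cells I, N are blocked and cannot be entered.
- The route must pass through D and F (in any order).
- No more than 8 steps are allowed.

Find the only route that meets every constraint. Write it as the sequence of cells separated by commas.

L, M, J, F, D, A, B, C, H

Any route must reach D and F and still end at H within 8 moves, so the order of the required stops is forced.
Route from L: right 1 to M, up 2 to F, left 1 to D, up 1 to A, right 2 to C, down 1 to H — 8 moves in all.
Check: all required cells visited; 8 ≤ 8 moves.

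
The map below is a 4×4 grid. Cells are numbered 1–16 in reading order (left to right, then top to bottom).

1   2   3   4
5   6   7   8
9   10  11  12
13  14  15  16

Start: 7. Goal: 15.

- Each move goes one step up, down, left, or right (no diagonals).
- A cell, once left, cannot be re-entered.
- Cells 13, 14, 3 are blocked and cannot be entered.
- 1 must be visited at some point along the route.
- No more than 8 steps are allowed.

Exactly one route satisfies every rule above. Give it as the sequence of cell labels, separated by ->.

The budget equals the shortest possible length, so every move has to be on a shortest route through the required cells.
Route from 7: left 1 to 6, up 1 to 2, left 1 to 1, down 2 to 9, right 2 to 11, down 1 to 15 — 8 moves in all.
Check: all required cells visited; 8 ≤ 8 moves.

7 -> 6 -> 2 -> 1 -> 5 -> 9 -> 10 -> 11 -> 15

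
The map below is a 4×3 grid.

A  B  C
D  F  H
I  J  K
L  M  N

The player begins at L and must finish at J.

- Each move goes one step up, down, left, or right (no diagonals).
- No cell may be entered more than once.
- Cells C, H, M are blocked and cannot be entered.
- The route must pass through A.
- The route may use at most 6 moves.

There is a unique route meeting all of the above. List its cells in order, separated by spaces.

L I D A B F J

The budget equals the shortest possible length, so every move has to be on a shortest route through the required cells.
Route from L: up 3 to A, right 1 to B, down 2 to J — 6 moves in all.
Check: all required cells visited; 6 ≤ 6 moves.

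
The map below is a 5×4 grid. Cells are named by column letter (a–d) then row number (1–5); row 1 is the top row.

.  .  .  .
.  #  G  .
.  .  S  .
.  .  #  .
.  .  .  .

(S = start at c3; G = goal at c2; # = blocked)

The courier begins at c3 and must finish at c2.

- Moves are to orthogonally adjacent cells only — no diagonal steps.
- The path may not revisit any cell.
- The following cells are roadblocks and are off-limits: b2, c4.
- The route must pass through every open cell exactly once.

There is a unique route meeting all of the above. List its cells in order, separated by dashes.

c3 - d3 - d4 - d5 - c5 - b5 - a5 - a4 - b4 - b3 - a3 - a2 - a1 - b1 - c1 - d1 - d2 - c2

Need to visit all 18 open cells exactly once, starting at c3 and ending at c2.
Cell a1 has only two open neighbours (a2 and b1), so the path must pass straight through it: one of those is the cell it's entered from and the other is where it exits.
Route from c3: right 1 to d3, down 2 to d5, left 3 to a5, up 1 to a4, right 1 to b4, up 1 to b3, left 1 to a3, up 2 to a1, right 3 to d1, down 1 to d2, left 1 to c2 — 17 moves in all.
Check: all 18 open cells covered.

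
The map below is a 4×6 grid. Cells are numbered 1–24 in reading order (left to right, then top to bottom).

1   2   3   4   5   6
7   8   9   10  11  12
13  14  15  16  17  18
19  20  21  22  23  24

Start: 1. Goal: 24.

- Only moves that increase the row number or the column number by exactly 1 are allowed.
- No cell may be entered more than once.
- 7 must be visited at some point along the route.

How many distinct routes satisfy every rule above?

21

A right/down-only route from 1 to 24 makes exactly 3 down-moves and 5 right-moves in some order.
With no other constraints that would be C(8,3) = 56 routes.
Split at 7 and multiply the segment counts: 1→7: 1; 7→24: 21; product = 21.
That gives 21 routes.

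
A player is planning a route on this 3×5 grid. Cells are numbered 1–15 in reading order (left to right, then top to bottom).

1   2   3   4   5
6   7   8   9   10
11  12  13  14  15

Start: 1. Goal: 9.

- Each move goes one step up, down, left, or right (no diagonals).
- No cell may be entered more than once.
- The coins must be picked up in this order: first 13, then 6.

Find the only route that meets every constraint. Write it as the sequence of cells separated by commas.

1, 2, 3, 4, 5, 10, 15, 14, 13, 12, 11, 6, 7, 8, 9

The waypoints must appear in the order 13, 6, with no cell reused.
Route from 1: 4× right (reaching 5), 2× down (reaching 15), 4× left (reaching 11), up to 6, 3× right (reaching 9) — 14 moves in all.
Check: order respected (13 at step 8, 6 at step 11).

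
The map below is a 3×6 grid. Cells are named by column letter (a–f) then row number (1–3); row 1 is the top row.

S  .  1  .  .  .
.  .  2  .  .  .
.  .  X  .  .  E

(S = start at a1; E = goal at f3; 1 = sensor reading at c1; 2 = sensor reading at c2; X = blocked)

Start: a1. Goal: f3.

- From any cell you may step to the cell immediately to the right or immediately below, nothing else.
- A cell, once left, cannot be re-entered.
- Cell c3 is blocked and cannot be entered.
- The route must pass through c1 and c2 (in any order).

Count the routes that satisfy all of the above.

A right/down-only route from a1 to f3 makes exactly 2 down-moves and 5 right-moves in some order.
With no other constraints that would be C(7,2) = 21 routes.
A monotone route can only reach the required cells in the order c1, c2, so split there and multiply the segment counts (each segment already excludes blocked cells): a1→c1: 1; c1→c2: 1; c2→f3: 3; product = 3.
That gives 3 routes.

3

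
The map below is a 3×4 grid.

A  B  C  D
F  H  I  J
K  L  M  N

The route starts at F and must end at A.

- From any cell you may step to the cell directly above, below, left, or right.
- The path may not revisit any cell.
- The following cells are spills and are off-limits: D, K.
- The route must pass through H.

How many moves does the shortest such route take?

3

Any route passes through H somewhere between F and A. Summing Manhattan distances along the two legs (F → H → A) gives a lower bound of 1 + 2 = 3 moves.
A route of 3 moves achieves this: F → H → B → A.
Since 3 matches the lower bound, it is optimal.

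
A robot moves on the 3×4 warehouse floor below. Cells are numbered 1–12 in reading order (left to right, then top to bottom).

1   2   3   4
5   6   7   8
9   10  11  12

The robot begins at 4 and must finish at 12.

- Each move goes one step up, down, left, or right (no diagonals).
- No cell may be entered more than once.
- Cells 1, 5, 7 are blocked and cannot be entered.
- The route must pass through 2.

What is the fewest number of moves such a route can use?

Any route passes through 2 somewhere between 4 and 12. Summing Manhattan distances along the two legs (4 → 2 → 12) gives a lower bound of 2 + 4 = 6 moves.
A route of 6 moves achieves this: 4 → 3 → 2 → 6 → 10 → 11 → 12.
Since 6 matches the lower bound, it is optimal.

6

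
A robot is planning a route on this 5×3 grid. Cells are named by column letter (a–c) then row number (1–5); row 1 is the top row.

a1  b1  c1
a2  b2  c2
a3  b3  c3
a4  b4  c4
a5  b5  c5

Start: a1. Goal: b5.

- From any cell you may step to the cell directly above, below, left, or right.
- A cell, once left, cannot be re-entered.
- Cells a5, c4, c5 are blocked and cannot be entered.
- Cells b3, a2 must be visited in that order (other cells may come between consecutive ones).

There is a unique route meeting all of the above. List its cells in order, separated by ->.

The waypoints must appear in the order b3, a2, with no cell reused.
Route from a1: right 2 to c1, down 2 to c3, left 1 to b3, up 1 to b2, left 1 to a2, down 2 to a4, right 1 to b4, down 1 to b5 — 11 moves in all.
Check: order respected (b3 at step 5, a2 at step 7).

a1 -> b1 -> c1 -> c2 -> c3 -> b3 -> b2 -> a2 -> a3 -> a4 -> b4 -> b5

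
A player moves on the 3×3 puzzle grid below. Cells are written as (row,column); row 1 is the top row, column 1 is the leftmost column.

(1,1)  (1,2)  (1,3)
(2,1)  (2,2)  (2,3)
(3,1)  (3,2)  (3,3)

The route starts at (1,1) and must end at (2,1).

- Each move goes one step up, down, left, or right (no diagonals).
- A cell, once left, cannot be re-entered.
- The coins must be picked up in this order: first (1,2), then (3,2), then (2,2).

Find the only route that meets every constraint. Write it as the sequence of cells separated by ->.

(1,1) -> (1,2) -> (1,3) -> (2,3) -> (3,3) -> (3,2) -> (2,2) -> (2,1)

The waypoints must appear in the order (1,2), (3,2), (2,2), with no cell reused.
Route from (1,1): right 2 to (1,3), down 2 to (3,3), left 1 to (3,2), up 1 to (2,2), left 1 to (2,1) — 7 moves in all.
Check: order respected ((1,2) at step 1, (3,2) at step 5, (2,2) at step 6).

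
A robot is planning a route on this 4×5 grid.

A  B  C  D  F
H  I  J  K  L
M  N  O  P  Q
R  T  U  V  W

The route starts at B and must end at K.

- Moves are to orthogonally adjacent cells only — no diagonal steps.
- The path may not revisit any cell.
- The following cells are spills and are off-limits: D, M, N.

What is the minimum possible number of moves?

The Manhattan distance from B to K is |1−2| + |2−4| = 3, so at least 3 moves are needed.
A route of 3 moves achieves this: B → I → J → K.
Since 3 matches the lower bound, it is optimal.

3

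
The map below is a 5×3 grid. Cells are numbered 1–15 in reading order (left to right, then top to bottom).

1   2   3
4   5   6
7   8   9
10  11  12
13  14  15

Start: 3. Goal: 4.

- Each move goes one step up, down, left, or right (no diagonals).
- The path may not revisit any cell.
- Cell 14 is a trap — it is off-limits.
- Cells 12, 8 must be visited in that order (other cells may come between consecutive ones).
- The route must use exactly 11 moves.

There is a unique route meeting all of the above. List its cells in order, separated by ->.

3 -> 6 -> 9 -> 12 -> 11 -> 10 -> 7 -> 8 -> 5 -> 2 -> 1 -> 4

The waypoints must appear in the order 12, 8, with no cell reused.
Route from 3: 3× down (reaching 12), 2× left (reaching 10), up to 7, right to 8, 2× up (reaching 2), left to 1, down to 4 — 11 moves in all.
Check: order respected (12 at step 3, 8 at step 7); 11 moves as required.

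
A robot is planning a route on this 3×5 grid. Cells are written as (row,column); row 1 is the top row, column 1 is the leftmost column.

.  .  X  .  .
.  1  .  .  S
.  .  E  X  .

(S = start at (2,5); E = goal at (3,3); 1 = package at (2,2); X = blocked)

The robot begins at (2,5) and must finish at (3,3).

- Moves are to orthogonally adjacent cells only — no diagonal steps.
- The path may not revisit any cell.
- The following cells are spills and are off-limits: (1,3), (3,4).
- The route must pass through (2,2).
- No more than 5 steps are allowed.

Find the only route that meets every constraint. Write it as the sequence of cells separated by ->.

(2,5) -> (2,4) -> (2,3) -> (2,2) -> (3,2) -> (3,3)

Any route must reach (2,2) and still end at (3,3) within 5 moves, so the order of the required stops is forced.
Route from (2,5): left 3 to (2,2), down 1 to (3,2), right 1 to (3,3) — 5 moves in all.
Check: all required cells visited; 5 ≤ 5 moves.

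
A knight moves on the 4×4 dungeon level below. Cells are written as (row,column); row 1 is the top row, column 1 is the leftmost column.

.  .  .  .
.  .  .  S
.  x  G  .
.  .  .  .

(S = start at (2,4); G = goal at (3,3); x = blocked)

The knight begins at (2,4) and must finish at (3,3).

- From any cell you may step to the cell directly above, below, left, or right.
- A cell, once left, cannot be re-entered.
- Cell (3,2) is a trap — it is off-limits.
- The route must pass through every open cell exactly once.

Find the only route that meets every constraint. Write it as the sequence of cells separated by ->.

Need to visit all 15 open cells exactly once, starting at (2,4) and ending at (3,3).
Cell (4,1) has only two open neighbours ((3,1) and (4,2)), so the path must pass straight through it: one of those is the cell it's entered from and the other is where it exits.
Route from (2,4): up 1 to (1,4), left 1 to (1,3), down 1 to (2,3), left 1 to (2,2), up 1 to (1,2), left 1 to (1,1), down 3 to (4,1), right 3 to (4,4), up 1 to (3,4), left 1 to (3,3) — 14 moves in all.
Check: all 15 open cells covered.

(2,4) -> (1,4) -> (1,3) -> (2,3) -> (2,2) -> (1,2) -> (1,1) -> (2,1) -> (3,1) -> (4,1) -> (4,2) -> (4,3) -> (4,4) -> (3,4) -> (3,3)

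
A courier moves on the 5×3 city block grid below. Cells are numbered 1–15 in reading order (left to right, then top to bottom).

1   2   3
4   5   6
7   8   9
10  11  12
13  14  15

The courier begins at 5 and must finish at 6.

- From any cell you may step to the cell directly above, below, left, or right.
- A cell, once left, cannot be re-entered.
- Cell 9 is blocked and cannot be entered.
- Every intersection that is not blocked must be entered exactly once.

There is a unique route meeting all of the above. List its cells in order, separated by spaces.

Need to visit all 14 open cells exactly once, starting at 5 and ending at 6.
Cell 13 has only two open neighbours (10 and 14), so the path must pass straight through it: one of those is the cell it's entered from and the other is where it exits.
Route from 5: 2× down (reaching 11), right to 12, down to 15, 2× left (reaching 13), 4× up (reaching 1), 2× right (reaching 3), down to 6 — 13 moves in all.
Check: all 14 open cells covered.

5 8 11 12 15 14 13 10 7 4 1 2 3 6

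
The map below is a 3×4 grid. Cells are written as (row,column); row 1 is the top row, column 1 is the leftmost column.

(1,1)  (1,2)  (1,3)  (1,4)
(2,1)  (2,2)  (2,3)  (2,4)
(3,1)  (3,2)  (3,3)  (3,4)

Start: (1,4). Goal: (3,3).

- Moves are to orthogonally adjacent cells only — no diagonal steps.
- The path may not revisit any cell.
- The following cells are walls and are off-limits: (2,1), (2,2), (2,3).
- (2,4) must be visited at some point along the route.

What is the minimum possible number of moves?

Any route passes through (2,4) somewhere between (1,4) and (3,3). Summing Manhattan distances along the two legs ((1,4) → (2,4) → (3,3)) gives a lower bound of 1 + 2 = 3 moves.
A route of 3 moves achieves this: (1,4) → (2,4) → (3,4) → (3,3).
Since 3 matches the lower bound, it is optimal.

3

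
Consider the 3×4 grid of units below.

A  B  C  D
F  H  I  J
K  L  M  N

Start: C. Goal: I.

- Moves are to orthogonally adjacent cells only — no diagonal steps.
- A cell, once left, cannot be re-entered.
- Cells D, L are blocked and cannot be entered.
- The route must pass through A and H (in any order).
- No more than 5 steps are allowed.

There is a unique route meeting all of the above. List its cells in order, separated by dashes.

Any route must reach A and H and still end at I within 5 moves, so the order of the required stops is forced.
Route from C: 2× left (reaching A), down to F, 2× right (reaching I) — 5 moves in all.
Check: all required cells visited; 5 ≤ 5 moves.

C - B - A - F - H - I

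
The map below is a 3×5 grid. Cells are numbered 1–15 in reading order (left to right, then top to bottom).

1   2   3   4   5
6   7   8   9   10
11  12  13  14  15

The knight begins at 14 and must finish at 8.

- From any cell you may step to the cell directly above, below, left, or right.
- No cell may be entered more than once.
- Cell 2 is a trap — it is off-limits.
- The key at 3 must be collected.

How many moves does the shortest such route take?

4

Any route passes through 3 somewhere between 14 and 8. Summing Manhattan distances along the two legs (14 → 3 → 8) gives a lower bound of 3 + 1 = 4 moves.
A route of 4 moves achieves this: 14 → 9 → 4 → 3 → 8.
Since 4 matches the lower bound, it is optimal.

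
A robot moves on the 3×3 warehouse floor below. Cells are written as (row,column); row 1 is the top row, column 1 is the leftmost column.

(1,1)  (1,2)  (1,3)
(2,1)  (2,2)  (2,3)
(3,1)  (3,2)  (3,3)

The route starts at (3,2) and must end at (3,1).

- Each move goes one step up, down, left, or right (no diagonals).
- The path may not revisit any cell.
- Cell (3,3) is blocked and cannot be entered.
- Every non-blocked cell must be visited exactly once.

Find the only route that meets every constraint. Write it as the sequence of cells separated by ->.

(3,2) -> (2,2) -> (2,3) -> (1,3) -> (1,2) -> (1,1) -> (2,1) -> (3,1)

Need to visit all 8 open cells exactly once, starting at (3,2) and ending at (3,1).
Cell (1,3) has only two open neighbours ((2,3) and (1,2)), so the path must pass straight through it: one of those is the cell it's entered from and the other is where it exits.
Route from (3,2): up 1 to (2,2), right 1 to (2,3), up 1 to (1,3), left 2 to (1,1), down 2 to (3,1) — 7 moves in all.
Check: all 8 open cells covered.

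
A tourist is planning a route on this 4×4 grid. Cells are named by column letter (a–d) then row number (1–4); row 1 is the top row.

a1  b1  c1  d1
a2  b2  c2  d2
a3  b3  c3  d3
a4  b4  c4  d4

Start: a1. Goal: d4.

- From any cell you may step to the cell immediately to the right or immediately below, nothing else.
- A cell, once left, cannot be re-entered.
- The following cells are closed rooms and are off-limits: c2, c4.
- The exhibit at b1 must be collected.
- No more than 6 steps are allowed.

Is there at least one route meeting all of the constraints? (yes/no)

yes

One route that works: a1 → b1 → b2 → b3 → c3 → d3 → d4.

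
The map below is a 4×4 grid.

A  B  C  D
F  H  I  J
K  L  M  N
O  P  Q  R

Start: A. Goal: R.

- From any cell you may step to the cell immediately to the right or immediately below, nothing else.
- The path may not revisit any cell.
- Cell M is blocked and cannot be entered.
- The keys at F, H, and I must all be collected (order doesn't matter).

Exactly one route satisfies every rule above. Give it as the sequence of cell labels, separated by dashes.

A - F - H - I - J - N - R

Moves only go right or down, so the column and row indices never decrease.
Route from A: down to F, 3× right (reaching J), 2× down (reaching R) — 6 moves in all.
Check: all required cells visited.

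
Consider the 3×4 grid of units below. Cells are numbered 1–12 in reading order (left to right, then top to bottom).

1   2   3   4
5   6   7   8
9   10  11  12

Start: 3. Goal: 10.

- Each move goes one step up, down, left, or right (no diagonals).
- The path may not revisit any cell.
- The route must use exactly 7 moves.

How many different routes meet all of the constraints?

5

Need simple routes of exactly 7 moves from 3 to 10 (Manhattan distance 3, so 2 moves are spent on a detour and 2 undoing it).
Enumerating: 3 7 6 2 1 5 9 10 | 3 2 6 7 8 12 11 10 | 3 2 1 5 6 7 11 10 | 3 4 8 12 11 7 6 10 | 3 4 8 7 6 5 9 10.
That gives 5 routes.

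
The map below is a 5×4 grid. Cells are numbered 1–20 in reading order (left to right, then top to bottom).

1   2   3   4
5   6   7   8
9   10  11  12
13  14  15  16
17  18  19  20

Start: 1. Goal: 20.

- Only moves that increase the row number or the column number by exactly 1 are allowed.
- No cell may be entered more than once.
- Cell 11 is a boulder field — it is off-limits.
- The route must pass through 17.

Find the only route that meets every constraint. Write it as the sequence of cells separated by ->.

1 -> 5 -> 9 -> 13 -> 17 -> 18 -> 19 -> 20

Moves only go right or down, so the column and row indices never decrease.
Route from 1: 4× down (reaching 17), 3× right (reaching 20) — 7 moves in all.
Check: all required cells visited.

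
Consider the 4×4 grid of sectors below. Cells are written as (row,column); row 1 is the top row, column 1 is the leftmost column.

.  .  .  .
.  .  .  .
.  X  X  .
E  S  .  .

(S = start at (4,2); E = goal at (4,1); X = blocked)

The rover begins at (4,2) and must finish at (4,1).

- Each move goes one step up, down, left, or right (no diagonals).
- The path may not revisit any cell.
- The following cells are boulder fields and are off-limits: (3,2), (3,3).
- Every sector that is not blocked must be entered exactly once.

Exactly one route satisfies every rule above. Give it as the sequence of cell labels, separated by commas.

(4,2), (4,3), (4,4), (3,4), (2,4), (1,4), (1,3), (2,3), (2,2), (1,2), (1,1), (2,1), (3,1), (4,1)

Need to visit all 14 open cells exactly once, starting at (4,2) and ending at (4,1).
Cell (4,3) has only two open neighbours ((4,2) and (4,4)), so the path must pass straight through it: one of those is the cell it's entered from and the other is where it exits.
Route from (4,2): 2× right (reaching (4,4)), 3× up (reaching (1,4)), left to (1,3), down to (2,3), left to (2,2), up to (1,2), left to (1,1), 3× down (reaching (4,1)) — 13 moves in all.
Check: all 14 open cells covered.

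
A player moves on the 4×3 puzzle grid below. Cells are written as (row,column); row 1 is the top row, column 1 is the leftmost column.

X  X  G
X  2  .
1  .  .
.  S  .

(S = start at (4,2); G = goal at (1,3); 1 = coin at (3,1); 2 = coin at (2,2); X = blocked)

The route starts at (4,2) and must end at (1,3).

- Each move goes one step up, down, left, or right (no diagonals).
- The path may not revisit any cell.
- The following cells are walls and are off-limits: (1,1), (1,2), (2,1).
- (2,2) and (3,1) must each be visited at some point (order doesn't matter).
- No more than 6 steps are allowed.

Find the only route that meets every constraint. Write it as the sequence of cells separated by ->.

(4,2) -> (4,1) -> (3,1) -> (3,2) -> (2,2) -> (2,3) -> (1,3)

The 6-move cap with required stops at (2,2), (3,1) leaves no slack for detours.
Route from (4,2): left to (4,1), up to (3,1), right to (3,2), up to (2,2), right to (2,3), up to (1,3) — 6 moves in all.
Check: all required cells visited; 6 ≤ 6 moves.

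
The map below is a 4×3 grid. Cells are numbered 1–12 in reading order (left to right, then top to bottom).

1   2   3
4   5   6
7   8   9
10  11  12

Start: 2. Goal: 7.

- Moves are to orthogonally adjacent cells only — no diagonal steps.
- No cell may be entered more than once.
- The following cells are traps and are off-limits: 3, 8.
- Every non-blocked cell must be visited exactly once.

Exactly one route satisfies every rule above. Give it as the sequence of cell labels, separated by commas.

2, 1, 4, 5, 6, 9, 12, 11, 10, 7

Need to visit all 10 open cells exactly once, starting at 2 and ending at 7.
Cell 10 has only two open neighbours (7 and 11), so the path must pass straight through it: one of those is the cell it's entered from and the other is where it exits.
Route from 2: left 1 to 1, down 1 to 4, right 2 to 6, down 2 to 12, left 2 to 10, up 1 to 7 — 9 moves in all.
Check: all 10 open cells covered.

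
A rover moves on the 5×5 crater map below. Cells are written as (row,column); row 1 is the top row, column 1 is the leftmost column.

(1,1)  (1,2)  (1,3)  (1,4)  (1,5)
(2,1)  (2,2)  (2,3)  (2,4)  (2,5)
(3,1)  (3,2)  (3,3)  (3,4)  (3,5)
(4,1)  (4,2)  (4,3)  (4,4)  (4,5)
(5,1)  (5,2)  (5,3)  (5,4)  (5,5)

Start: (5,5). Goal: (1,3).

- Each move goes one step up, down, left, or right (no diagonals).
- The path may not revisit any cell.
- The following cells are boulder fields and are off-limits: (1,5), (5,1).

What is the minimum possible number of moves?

The Manhattan distance from (5,5) to (1,3) is |5−1| + |5−3| = 6, so at least 6 moves are needed.
A route of 6 moves achieves this: (5,5) → (4,5) → (3,5) → (2,5) → (2,4) → (1,4) → (1,3).
Since 6 matches the lower bound, it is optimal.

6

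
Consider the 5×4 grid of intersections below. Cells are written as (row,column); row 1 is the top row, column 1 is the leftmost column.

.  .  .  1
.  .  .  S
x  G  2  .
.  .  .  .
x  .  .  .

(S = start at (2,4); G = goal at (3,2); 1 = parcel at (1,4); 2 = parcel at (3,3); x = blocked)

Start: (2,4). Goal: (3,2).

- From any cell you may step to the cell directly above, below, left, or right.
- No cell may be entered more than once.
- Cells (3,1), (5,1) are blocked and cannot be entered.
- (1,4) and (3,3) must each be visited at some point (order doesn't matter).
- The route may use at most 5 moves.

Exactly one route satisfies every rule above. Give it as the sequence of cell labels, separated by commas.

Any route must reach (1,4) and (3,3) and still end at (3,2) within 5 moves, so the order of the required stops is forced.
Route from (2,4): up 1 to (1,4), left 1 to (1,3), down 2 to (3,3), left 1 to (3,2) — 5 moves in all.
Check: all required cells visited; 5 ≤ 5 moves.

(2,4), (1,4), (1,3), (2,3), (3,3), (3,2)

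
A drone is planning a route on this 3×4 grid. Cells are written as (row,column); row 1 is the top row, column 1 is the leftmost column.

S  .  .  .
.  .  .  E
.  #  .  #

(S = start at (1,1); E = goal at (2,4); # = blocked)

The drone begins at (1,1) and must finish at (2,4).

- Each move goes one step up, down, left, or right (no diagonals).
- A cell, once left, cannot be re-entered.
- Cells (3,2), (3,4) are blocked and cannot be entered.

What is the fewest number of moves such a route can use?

4

The Manhattan distance from (1,1) to (2,4) is |1−2| + |1−4| = 4, so at least 4 moves are needed.
A route of 4 moves achieves this: (1,1) → (2,1) → (2,2) → (2,3) → (2,4).
Since 4 matches the lower bound, it is optimal.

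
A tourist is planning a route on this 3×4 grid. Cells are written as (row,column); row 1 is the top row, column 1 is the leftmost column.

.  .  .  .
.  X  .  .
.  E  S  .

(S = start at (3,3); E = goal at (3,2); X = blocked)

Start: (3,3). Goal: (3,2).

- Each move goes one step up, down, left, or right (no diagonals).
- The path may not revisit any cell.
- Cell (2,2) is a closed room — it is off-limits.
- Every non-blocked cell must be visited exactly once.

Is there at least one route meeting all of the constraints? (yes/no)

no

Colour the cells like a checkerboard: each orthogonal step flips colour, so a Hamiltonian route alternates colours. Here there are 5 cells of one colour and 6 of the other, with start on the opposite colour to the goal — the counts and endpoints can't be arranged into an alternating sequence of length 11, so no Hamiltonian route exists.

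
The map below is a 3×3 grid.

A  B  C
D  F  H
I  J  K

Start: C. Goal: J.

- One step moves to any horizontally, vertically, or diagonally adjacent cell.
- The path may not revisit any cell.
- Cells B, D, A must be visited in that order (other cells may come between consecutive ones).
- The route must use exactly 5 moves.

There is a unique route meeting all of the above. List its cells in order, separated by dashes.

C - B - D - A - F - J

The waypoints must appear in the order B, D, A, with no cell reused.
Route from C: left 1 to B, down-left 1 to D, up 1 to A, down-right 1 to F, down 1 to J — 5 moves in all.
Check: order respected (B at step 1, D at step 2, A at step 3); 5 moves as required.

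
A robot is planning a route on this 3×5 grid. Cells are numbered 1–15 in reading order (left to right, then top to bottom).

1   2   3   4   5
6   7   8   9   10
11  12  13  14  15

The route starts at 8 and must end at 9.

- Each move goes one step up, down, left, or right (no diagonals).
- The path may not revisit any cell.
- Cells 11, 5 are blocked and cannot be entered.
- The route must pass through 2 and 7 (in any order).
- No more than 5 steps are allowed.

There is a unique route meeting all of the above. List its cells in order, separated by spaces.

The 5-move cap with required stops at 2, 7 leaves no slack for detours.
Route from 8: left 1 to 7, up 1 to 2, right 2 to 4, down 1 to 9 — 5 moves in all.
Check: all required cells visited; 5 ≤ 5 moves.

8 7 2 3 4 9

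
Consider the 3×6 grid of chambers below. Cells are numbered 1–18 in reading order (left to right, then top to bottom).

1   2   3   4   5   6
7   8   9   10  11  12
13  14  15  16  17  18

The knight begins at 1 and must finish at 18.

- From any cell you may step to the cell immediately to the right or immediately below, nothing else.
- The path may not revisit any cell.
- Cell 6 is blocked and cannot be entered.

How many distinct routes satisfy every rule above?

A right/down-only route from 1 to 18 makes exactly 2 down-moves and 5 right-moves in some order.
With no other constraints that would be C(7,2) = 21 routes.
Subtract routes through each blocked cell (inclusion–exclusion for overlaps): − through 6: 1 → 20.
That gives 20 routes.

20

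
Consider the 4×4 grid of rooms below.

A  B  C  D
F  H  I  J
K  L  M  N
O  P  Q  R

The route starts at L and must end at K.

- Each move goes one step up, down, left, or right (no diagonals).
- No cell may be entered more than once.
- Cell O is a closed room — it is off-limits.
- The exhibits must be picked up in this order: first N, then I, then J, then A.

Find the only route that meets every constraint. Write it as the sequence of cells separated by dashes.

The waypoints must appear in the order N, I, J, A, with no cell reused.
Route from L: down 1 to P, right 2 to R, up 1 to N, left 1 to M, up 1 to I, right 1 to J, up 1 to D, left 3 to A, down 2 to K — 13 moves in all.
Check: order respected (N at step 4, I at step 6, J at step 7, A at step 11).

L - P - Q - R - N - M - I - J - D - C - B - A - F - K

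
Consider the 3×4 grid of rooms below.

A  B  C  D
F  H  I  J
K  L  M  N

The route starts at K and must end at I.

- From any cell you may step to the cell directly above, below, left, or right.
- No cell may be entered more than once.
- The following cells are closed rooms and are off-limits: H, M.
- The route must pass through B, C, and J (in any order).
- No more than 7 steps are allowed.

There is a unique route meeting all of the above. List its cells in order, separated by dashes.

K - F - A - B - C - D - J - I

The 7-move cap with required stops at B, C, J leaves no slack for detours.
Route from K: up 2 to A, right 3 to D, down 1 to J, left 1 to I — 7 moves in all.
Check: all required cells visited; 7 ≤ 7 moves.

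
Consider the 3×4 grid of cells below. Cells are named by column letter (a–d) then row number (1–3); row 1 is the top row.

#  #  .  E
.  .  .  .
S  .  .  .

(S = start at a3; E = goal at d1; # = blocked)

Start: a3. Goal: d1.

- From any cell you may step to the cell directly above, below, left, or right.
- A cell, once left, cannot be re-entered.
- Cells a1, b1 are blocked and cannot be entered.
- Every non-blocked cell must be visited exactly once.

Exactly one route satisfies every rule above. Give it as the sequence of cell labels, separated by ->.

Need to visit all 10 open cells exactly once, starting at a3 and ending at d1.
Route from a3: up to a2, right to b2, down to b3, 2× right (reaching d3), up to d2, left to c2, up to c1, right to d1 — 9 moves in all.
Check: all 10 open cells covered.

a3 -> a2 -> b2 -> b3 -> c3 -> d3 -> d2 -> c2 -> c1 -> d1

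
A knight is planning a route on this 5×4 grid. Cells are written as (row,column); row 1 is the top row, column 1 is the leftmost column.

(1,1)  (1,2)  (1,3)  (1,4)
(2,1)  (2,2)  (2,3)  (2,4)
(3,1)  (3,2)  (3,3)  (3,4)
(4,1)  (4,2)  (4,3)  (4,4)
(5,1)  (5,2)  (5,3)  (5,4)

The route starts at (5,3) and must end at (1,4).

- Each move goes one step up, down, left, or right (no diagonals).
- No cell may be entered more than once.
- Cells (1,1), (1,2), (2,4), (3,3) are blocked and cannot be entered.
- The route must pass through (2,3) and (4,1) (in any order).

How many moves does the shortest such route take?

Any route passes through (2,3) and (4,1) in some order between (5,3) and (1,4). Summing Manhattan distances along each leg and taking the cheapest ordering ((5,3) → (4,1) → (2,3) → (1,4)) gives a lower bound of 3 + 4 + 2 = 9 moves.
A route of 9 moves achieves this: (5,3) → (4,3) → (4,2) → (4,1) → (3,1) → (2,1) → (2,2) → (2,3) → (1,3) → (1,4).
Since 9 matches the lower bound, it is optimal.

9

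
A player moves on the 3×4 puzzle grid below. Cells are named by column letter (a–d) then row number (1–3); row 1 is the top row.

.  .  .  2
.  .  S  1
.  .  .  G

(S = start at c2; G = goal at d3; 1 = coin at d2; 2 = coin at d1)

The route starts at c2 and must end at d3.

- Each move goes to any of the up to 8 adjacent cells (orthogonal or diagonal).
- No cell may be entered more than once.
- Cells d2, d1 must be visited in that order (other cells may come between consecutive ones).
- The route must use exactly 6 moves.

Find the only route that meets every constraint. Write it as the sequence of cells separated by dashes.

The waypoints must appear in the order d2, d1, with no cell reused.
Route from c2: right to d2, up to d1, left to c1, down-left to b2, down-right to c3, right to d3 — 6 moves in all.
Check: order respected (1 at step 1, 2 at step 2); 6 moves as required.

c2 - d2 - d1 - c1 - b2 - c3 - d3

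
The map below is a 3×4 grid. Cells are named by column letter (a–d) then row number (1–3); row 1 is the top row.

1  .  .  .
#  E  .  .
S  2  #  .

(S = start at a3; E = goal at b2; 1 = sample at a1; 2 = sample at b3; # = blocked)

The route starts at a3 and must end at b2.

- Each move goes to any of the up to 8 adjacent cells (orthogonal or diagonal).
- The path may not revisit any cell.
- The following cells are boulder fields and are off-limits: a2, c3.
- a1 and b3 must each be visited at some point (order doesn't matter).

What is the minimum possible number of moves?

5

Any route passes through a1 and b3 in some order between a3 and b2. Summing Chebyshev distances along each leg and taking the cheapest ordering (a3 → b3 → a1 → b2) gives a lower bound of 1 + 2 + 1 = 4 moves.
The shortest route satisfying every rule uses 5 moves: a3 → b3 → c2 → b1 → a1 → b2.
The no-revisit rule (legs can't share cells) pushes the minimum above the 4-move bound; an exhaustive check rules out every length from 4 to 4, leaving 5 as the minimum.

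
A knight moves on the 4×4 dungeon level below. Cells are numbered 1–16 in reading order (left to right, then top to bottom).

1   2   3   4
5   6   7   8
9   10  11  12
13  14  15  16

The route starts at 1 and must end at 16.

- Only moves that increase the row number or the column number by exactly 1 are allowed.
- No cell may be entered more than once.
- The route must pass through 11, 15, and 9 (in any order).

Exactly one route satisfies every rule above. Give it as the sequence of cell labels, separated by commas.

1, 5, 9, 10, 11, 15, 16

Moves only go right or down, so the column and row indices never decrease.
Route from 1: 2× down (reaching 9), 2× right (reaching 11), down to 15, right to 16 — 6 moves in all.
Check: all required cells visited.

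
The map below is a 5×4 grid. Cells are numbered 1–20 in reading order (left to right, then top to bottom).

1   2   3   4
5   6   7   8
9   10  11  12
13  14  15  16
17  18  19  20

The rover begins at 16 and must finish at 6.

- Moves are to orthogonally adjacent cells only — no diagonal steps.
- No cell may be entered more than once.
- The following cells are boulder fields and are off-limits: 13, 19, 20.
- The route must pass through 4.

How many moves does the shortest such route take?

6

Any route passes through 4 somewhere between 16 and 6. Summing Manhattan distances along the two legs (16 → 4 → 6) gives a lower bound of 3 + 3 = 6 moves.
A route of 6 moves achieves this: 16 → 12 → 8 → 4 → 3 → 7 → 6.
Since 6 matches the lower bound, it is optimal.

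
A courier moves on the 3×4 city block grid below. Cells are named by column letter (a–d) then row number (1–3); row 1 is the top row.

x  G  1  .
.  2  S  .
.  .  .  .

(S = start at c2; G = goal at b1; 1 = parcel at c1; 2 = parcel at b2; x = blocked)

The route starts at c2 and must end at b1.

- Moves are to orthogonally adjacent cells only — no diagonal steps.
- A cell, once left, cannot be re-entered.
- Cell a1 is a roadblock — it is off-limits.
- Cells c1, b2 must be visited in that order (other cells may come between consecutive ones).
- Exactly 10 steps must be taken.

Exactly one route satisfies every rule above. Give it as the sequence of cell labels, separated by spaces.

The waypoints must appear in the order c1, b2, with no cell reused.
Route from c2: up to c1, right to d1, 2× down (reaching d3), 3× left (reaching a3), up to a2, right to b2, up to b1 — 10 moves in all.
Check: order respected (1 at step 1, 2 at step 9); 10 moves as required.

c2 c1 d1 d2 d3 c3 b3 a3 a2 b2 b1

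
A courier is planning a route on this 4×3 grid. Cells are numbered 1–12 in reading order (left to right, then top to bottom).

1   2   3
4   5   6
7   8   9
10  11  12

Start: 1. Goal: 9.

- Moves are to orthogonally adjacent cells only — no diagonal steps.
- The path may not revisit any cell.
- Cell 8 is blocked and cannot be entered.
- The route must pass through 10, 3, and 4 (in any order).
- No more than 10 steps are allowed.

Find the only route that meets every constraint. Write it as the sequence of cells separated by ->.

1 -> 2 -> 3 -> 6 -> 5 -> 4 -> 7 -> 10 -> 11 -> 12 -> 9

Any route must reach 10, 3, and 4 and still end at 9 within 10 moves, so the order of the required stops is forced.
Route from 1: right 2 to 3, down 1 to 6, left 2 to 4, down 2 to 10, right 2 to 12, up 1 to 9 — 10 moves in all.
Check: all required cells visited; 10 ≤ 10 moves.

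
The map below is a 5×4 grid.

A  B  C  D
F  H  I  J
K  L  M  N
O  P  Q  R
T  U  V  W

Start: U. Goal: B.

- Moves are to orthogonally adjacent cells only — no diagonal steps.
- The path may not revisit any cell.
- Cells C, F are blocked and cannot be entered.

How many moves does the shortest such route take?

4

The Manhattan distance from U to B is |5−1| + |2−2| = 4, so at least 4 moves are needed.
A route of 4 moves achieves this: U → P → L → H → B.
Since 4 matches the lower bound, it is optimal.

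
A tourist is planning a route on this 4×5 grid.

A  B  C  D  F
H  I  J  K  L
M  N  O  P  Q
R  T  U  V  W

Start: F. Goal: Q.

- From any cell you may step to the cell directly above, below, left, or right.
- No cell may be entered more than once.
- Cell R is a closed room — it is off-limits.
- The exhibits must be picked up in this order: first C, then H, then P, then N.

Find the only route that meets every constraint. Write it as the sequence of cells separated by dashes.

The waypoints must appear in the order C, H, P, N, with no cell reused.
Route from F: 4× left (reaching A), down to H, 3× right (reaching K), down to P, 2× left (reaching N), down to T, 3× right (reaching W), up to Q — 16 moves in all.
Check: order respected (C at step 2, H at step 5, P at step 9, N at step 11).

F - D - C - B - A - H - I - J - K - P - O - N - T - U - V - W - Q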